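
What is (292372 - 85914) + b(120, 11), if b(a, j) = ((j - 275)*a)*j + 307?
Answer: -141715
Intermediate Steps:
b(a, j) = 307 + a*j*(-275 + j) (b(a, j) = ((-275 + j)*a)*j + 307 = (a*(-275 + j))*j + 307 = a*j*(-275 + j) + 307 = 307 + a*j*(-275 + j))
(292372 - 85914) + b(120, 11) = (292372 - 85914) + (307 + 120*11² - 275*120*11) = 206458 + (307 + 120*121 - 363000) = 206458 + (307 + 14520 - 363000) = 206458 - 348173 = -141715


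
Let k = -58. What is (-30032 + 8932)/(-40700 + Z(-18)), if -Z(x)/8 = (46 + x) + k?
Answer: 1055/2023 ≈ 0.52150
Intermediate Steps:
Z(x) = 96 - 8*x (Z(x) = -8*((46 + x) - 58) = -8*(-12 + x) = 96 - 8*x)
(-30032 + 8932)/(-40700 + Z(-18)) = (-30032 + 8932)/(-40700 + (96 - 8*(-18))) = -21100/(-40700 + (96 + 144)) = -21100/(-40700 + 240) = -21100/(-40460) = -21100*(-1/40460) = 1055/2023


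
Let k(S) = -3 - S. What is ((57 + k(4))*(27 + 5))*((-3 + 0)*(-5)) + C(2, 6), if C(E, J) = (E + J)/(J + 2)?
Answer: 24001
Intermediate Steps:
C(E, J) = (E + J)/(2 + J)
((57 + k(4))*(27 + 5))*((-3 + 0)*(-5)) + C(2, 6) = ((57 + (-3 - 1*4))*(27 + 5))*((-3 + 0)*(-5)) + (2 + 6)/(2 + 6) = ((57 + (-3 - 4))*32)*(-3*(-5)) + 8/8 = ((57 - 7)*32)*15 + (⅛)*8 = (50*32)*15 + 1 = 1600*15 + 1 = 24000 + 1 = 24001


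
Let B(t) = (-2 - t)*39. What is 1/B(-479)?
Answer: 1/18603 ≈ 5.3755e-5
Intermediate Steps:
B(t) = -78 - 39*t
1/B(-479) = 1/(-78 - 39*(-479)) = 1/(-78 + 18681) = 1/18603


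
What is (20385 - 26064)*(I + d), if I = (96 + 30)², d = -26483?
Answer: 60237153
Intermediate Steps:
I = 15876 (I = 126² = 15876)
(20385 - 26064)*(I + d) = (20385 - 26064)*(15876 - 26483) = -5679*(-10607) = 60237153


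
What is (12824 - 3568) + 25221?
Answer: 34477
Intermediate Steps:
(12824 - 3568) + 25221 = 9256 + 25221 = 34477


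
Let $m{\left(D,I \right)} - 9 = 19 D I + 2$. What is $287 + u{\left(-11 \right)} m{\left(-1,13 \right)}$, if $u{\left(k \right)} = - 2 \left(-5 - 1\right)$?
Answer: $-2545$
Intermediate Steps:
$u{\left(k \right)} = 12$ ($u{\left(k \right)} = \left(-2\right) \left(-6\right) = 12$)
$m{\left(D,I \right)} = 11 + 19 D I$ ($m{\left(D,I \right)} = 9 + \left(19 D I + 2\right) = 9 + \left(2 + 19 D I\right) = 11 + 19 D I$)
$287 + u{\left(-11 \right)} m{\left(-1,13 \right)} = 287 + 12 \left(11 + 19 \left(-1\right) 13\right) = 287 + 12 \left(11 - 247\right) = 287 + 12 \left(-236\right) = 287 - 2832 = -2545$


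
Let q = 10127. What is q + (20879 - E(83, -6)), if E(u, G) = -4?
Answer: 31010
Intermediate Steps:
q + (20879 - E(83, -6)) = 10127 + (20879 - 1*(-4)) = 10127 + (20879 + 4) = 10127 + 20883 = 31010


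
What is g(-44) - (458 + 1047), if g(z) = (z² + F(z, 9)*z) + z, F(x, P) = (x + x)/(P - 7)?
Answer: 2323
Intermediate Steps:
F(x, P) = 2*x/(-7 + P) (F(x, P) = (2*x)/(-7 + P) = 2*x/(-7 + P))
g(z) = z + 2*z² (g(z) = (z² + (2*z/(-7 + 9))*z) + z = (z² + (2*z/2)*z) + z = (z² + (2*z*(½))*z) + z = (z² + z*z) + z = (z² + z²) + z = 2*z² + z = z + 2*z²)
g(-44) - (458 + 1047) = -44*(1 + 2*(-44)) - (458 + 1047) = -44*(1 - 88) - 1*1505 = -44*(-87) - 1505 = 3828 - 1505 = 2323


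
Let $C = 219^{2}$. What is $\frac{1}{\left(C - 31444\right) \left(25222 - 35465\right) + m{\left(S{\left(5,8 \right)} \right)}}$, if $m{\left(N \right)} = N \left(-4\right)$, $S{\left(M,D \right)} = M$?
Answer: $- \frac{1}{169183651} \approx -5.9107 \cdot 10^{-9}$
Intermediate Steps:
$C = 47961$
$m{\left(N \right)} = - 4 N$
$\frac{1}{\left(C - 31444\right) \left(25222 - 35465\right) + m{\left(S{\left(5,8 \right)} \right)}} = \frac{1}{\left(47961 - 31444\right) \left(25222 - 35465\right) - 20} = \frac{1}{\left(47961 - 31444\right) \left(-10243\right) - 20} = \frac{1}{16517 \left(-10243\right) - 20} = \frac{1}{-169183631 - 20} = \frac{1}{-169183651} = - \frac{1}{169183651}$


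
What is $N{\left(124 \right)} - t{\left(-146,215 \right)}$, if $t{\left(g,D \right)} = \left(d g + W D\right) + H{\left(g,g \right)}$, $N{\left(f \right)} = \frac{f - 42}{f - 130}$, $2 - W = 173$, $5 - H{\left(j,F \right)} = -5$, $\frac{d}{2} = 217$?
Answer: $\frac{300316}{3} \approx 1.0011 \cdot 10^{5}$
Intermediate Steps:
$d = 434$ ($d = 2 \cdot 217 = 434$)
$H{\left(j,F \right)} = 10$ ($H{\left(j,F \right)} = 5 - -5 = 5 + 5 = 10$)
$W = -171$ ($W = 2 - 173 = -171$)
$N{\left(f \right)} = \frac{-42 + f}{-130 + f}$
$t{\left(g,D \right)} = 10 - 171 D + 434 g$ ($t{\left(g,D \right)} = \left(434 g - 171 D\right) + 10 = \left(- 171 D + 434 g\right) + 10 = 10 - 171 D + 434 g$)
$N{\left(124 \right)} - t{\left(-146,215 \right)} = \frac{-42 + 124}{-130 + 124} - \left(10 - 36765 + 434 \left(-146\right)\right) = \frac{1}{-6} \cdot 82 - \left(10 - 36765 - 63364\right) = \left(- \frac{1}{6}\right) 82 - -100119 = - \frac{41}{3} + 100119 = \frac{300316}{3}$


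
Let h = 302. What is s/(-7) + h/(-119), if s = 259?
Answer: -4705/119 ≈ -39.538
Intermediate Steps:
s/(-7) + h/(-119) = 259/(-7) + 302/(-119) = 259*(-1/7) + 302*(-1/119) = -37 - 302/119 = -4705/119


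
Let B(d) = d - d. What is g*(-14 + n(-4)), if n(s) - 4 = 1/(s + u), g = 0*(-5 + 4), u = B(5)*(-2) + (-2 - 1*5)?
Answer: 0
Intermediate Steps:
B(d) = 0
u = -7 (u = 0*(-2) + (-2 - 1*5) = 0 + (-2 - 5) = 0 - 7 = -7)
g = 0 (g = 0*(-1) = 0)
n(s) = 4 + 1/(-7 + s) (n(s) = 4 + 1/(s - 7) = 4 + 1/(-7 + s))
g*(-14 + n(-4)) = 0*(-14 + (-27 + 4*(-4))/(-7 - 4)) = 0*(-14 + (-27 - 16)/(-11)) = 0*(-14 - 1/11*(-43)) = 0*(-14 + 43/11) = 0*(-111/11) = 0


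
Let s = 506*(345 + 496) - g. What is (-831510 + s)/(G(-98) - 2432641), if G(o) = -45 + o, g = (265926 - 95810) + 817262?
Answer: 696671/1216392 ≈ 0.57274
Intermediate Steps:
g = 987378 (g = 170116 + 817262 = 987378)
s = -561832 (s = 506*(345 + 496) - 1*987378 = 506*841 - 987378 = 425546 - 987378 = -561832)
(-831510 + s)/(G(-98) - 2432641) = (-831510 - 561832)/((-45 - 98) - 2432641) = -1393342/(-143 - 2432641) = -1393342/(-2432784) = -1393342*(-1/2432784) = 696671/1216392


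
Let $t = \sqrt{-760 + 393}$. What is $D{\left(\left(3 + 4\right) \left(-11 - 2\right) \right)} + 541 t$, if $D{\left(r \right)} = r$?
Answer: $-91 + 541 i \sqrt{367} \approx -91.0 + 10364.0 i$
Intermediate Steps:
$t = i \sqrt{367}$ ($t = \sqrt{-367} = i \sqrt{367} \approx 19.157 i$)
$D{\left(\left(3 + 4\right) \left(-11 - 2\right) \right)} + 541 t = \left(3 + 4\right) \left(-11 - 2\right) + 541 i \sqrt{367} = 7 \left(-13\right) + 541 i \sqrt{367} = -91 + 541 i \sqrt{367}$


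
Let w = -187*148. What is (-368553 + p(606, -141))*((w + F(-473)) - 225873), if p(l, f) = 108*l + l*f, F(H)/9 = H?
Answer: 100170779106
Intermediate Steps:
w = -27676
F(H) = 9*H
p(l, f) = 108*l + f*l
(-368553 + p(606, -141))*((w + F(-473)) - 225873) = (-368553 + 606*(108 - 141))*((-27676 + 9*(-473)) - 225873) = (-368553 + 606*(-33))*((-27676 - 4257) - 225873) = (-368553 - 19998)*(-31933 - 225873) = -388551*(-257806) = 100170779106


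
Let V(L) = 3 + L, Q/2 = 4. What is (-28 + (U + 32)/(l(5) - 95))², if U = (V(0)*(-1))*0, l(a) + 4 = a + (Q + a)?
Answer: 5290000/6561 ≈ 806.28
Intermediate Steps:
Q = 8 (Q = 2*4 = 8)
l(a) = 4 + 2*a (l(a) = -4 + (a + (8 + a)) = -4 + (8 + 2*a) = 4 + 2*a)
U = 0 (U = ((3 + 0)*(-1))*0 = (3*(-1))*0 = -3*0 = 0)
(-28 + (U + 32)/(l(5) - 95))² = (-28 + (0 + 32)/((4 + 2*5) - 95))² = (-28 + 32/((4 + 10) - 95))² = (-28 + 32/(14 - 95))² = (-28 + 32/(-81))² = (-28 + 32*(-1/81))² = (-28 - 32/81)² = (-2300/81)² = 5290000/6561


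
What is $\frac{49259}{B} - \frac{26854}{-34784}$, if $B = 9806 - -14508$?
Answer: $\frac{591588303}{211434544} \approx 2.798$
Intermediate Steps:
$B = 24314$ ($B = 9806 + 14508 = 24314$)
$\frac{49259}{B} - \frac{26854}{-34784} = \frac{49259}{24314} - \frac{26854}{-34784} = 49259 \cdot \frac{1}{24314} - - \frac{13427}{17392} = \frac{49259}{24314} + \frac{13427}{17392} = \frac{591588303}{211434544}$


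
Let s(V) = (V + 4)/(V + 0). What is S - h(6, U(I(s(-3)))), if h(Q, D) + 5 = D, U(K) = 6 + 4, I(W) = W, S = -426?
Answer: -431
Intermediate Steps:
s(V) = (4 + V)/V
U(K) = 10
h(Q, D) = -5 + D
S - h(6, U(I(s(-3)))) = -426 - (-5 + 10) = -426 - 1*5 = -426 - 5 = -431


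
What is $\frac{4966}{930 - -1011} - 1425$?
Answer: $- \frac{2760959}{1941} \approx -1422.4$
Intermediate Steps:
$\frac{4966}{930 - -1011} - 1425 = \frac{4966}{930 + 1011} - 1425 = \frac{4966}{1941} - 1425 = - \frac{2760959}{1941}$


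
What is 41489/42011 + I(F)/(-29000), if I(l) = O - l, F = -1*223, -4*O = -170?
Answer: 2384054159/2436638000 ≈ 0.97842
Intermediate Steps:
O = 85/2 (O = -¼*(-170) = 85/2 ≈ 42.500)
F = -223
I(l) = 85/2 - l
41489/42011 + I(F)/(-29000) = 41489/42011 + (85/2 - 1*(-223))/(-29000) = 41489*(1/42011) + (85/2 + 223)*(-1/29000) = 41489/42011 + (531/2)*(-1/29000) = 41489/42011 - 531/58000 = 2384054159/2436638000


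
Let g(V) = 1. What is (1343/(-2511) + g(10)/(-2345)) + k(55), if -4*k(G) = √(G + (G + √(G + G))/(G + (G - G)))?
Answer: -3151846/5888295 - √(169400 + 55*√110)/220 ≈ -2.4093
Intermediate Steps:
k(G) = -√(G + (G + √2*√G)/G)/4 (k(G) = -√(G + (G + √(G + G))/(G + (G - G)))/4 = -√(G + (G + √(2*G))/(G + 0))/4 = -√(G + (G + √2*√G)/G)/4)
(1343/(-2511) + g(10)/(-2345)) + k(55) = (1343/(-2511) + 1/(-2345)) - √(1 + 55 + √2/√55)/4 = (1343*(-1/2511) + 1*(-1/2345)) - √(1 + 55 + √2*(√55/55))/4 = (-1343/2511 - 1/2345) - √(1 + 55 + √110/55)/4 = -3151846/5888295 - √(56 + √110/55)/4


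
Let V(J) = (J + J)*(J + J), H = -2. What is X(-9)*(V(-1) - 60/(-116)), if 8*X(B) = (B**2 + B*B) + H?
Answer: 2620/29 ≈ 90.345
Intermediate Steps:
X(B) = -1/4 + B**2/4 (X(B) = ((B**2 + B*B) - 2)/8 = ((B**2 + B**2) - 2)/8 = (2*B**2 - 2)/8 = (-2 + 2*B**2)/8 = -1/4 + B**2/4)
V(J) = 4*J**2 (V(J) = (2*J)*(2*J) = 4*J**2)
X(-9)*(V(-1) - 60/(-116)) = (-1/4 + (1/4)*(-9)**2)*(4*(-1)**2 - 60/(-116)) = (-1/4 + (1/4)*81)*(4*1 - 60*(-1/116)) = (-1/4 + 81/4)*(4 + 15/29) = 20*(131/29) = 2620/29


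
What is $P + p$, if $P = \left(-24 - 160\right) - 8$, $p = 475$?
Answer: $283$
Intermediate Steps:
$P = -192$ ($P = -184 - 8 = -192$)
$P + p = -192 + 475 = 283$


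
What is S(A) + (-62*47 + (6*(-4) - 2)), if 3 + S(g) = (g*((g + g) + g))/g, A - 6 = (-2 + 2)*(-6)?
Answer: -2925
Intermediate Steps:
A = 6 (A = 6 + (-2 + 2)*(-6) = 6 + 0*(-6) = 6 + 0 = 6)
S(g) = -3 + 3*g (S(g) = -3 + (g*((g + g) + g))/g = -3 + (g*(2*g + g))/g = -3 + (g*(3*g))/g = -3 + (3*g**2)/g = -3 + 3*g)
S(A) + (-62*47 + (6*(-4) - 2)) = (-3 + 3*6) + (-62*47 + (6*(-4) - 2)) = (-3 + 18) + (-2914 + (-24 - 2)) = 15 + (-2914 - 26) = 15 - 2940 = -2925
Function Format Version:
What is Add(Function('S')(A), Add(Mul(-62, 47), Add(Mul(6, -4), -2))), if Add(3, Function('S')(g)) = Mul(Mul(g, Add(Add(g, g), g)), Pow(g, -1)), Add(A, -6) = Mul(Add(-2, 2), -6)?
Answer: -2925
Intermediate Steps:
A = 6 (A = Add(6, Mul(Add(-2, 2), -6)) = Add(6, Mul(0, -6)) = Add(6, 0) = 6)
Function('S')(g) = Add(-3, Mul(3, g)) (Function('S')(g) = Add(-3, Mul(Mul(g, Add(Add(g, g), g)), Pow(g, -1))) = Add(-3, Mul(Mul(g, Add(Mul(2, g), g)), Pow(g, -1))) = Add(-3, Mul(Mul(g, Mul(3, g)), Pow(g, -1))) = Add(-3, Mul(Mul(3, Pow(g, 2)), Pow(g, -1))) = Add(-3, Mul(3, g)))
Add(Function('S')(A), Add(Mul(-62, 47), Add(Mul(6, -4), -2))) = Add(Add(-3, Mul(3, 6)), Add(Mul(-62, 47), Add(Mul(6, -4), -2))) = Add(Add(-3, 18), Add(-2914, Add(-24, -2))) = Add(15, Add(-2914, -26)) = Add(15, -2940) = -2925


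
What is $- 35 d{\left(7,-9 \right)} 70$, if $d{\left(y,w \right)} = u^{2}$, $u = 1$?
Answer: $-2450$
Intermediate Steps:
$d{\left(y,w \right)} = 1$ ($d{\left(y,w \right)} = 1^{2} = 1$)
$- 35 d{\left(7,-9 \right)} 70 = \left(-35\right) 1 \cdot 70 = \left(-35\right) 70 = -2450$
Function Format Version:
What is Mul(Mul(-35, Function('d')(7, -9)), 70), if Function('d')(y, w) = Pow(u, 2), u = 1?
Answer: -2450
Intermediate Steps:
Function('d')(y, w) = 1 (Function('d')(y, w) = Pow(1, 2) = 1)
Mul(Mul(-35, Function('d')(7, -9)), 70) = Mul(Mul(-35, 1), 70) = Mul(-35, 70) = -2450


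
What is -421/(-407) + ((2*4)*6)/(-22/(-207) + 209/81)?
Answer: 3500243/185185 ≈ 18.901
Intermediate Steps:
-421/(-407) + ((2*4)*6)/(-22/(-207) + 209/81) = -421*(-1/407) + (8*6)/(-22*(-1/207) + 209*(1/81)) = 421/407 + 48/(22/207 + 209/81) = 421/407 + 48/(5005/1863) = 421/407 + 48*(1863/5005) = 421/407 + 89424/5005 = 3500243/185185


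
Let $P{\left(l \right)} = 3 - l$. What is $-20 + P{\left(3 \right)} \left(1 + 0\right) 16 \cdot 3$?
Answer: $-20$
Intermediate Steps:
$-20 + P{\left(3 \right)} \left(1 + 0\right) 16 \cdot 3 = -20 + \left(3 - 3\right) \left(1 + 0\right) 16 \cdot 3 = -20 + \left(3 - 3\right) 1 \cdot 48 = -20 + 0 \cdot 1 \cdot 48 = -20 + 0 \cdot 48 = -20 + 0 = -20$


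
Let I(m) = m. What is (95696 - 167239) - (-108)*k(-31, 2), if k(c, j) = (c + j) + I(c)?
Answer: -78023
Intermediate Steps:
k(c, j) = j + 2*c (k(c, j) = (c + j) + c = j + 2*c)
(95696 - 167239) - (-108)*k(-31, 2) = (95696 - 167239) - (-108)*(2 + 2*(-31)) = -71543 - (-108)*(2 - 62) = -71543 - (-108)*(-60) = -71543 - 1*6480 = -71543 - 6480 = -78023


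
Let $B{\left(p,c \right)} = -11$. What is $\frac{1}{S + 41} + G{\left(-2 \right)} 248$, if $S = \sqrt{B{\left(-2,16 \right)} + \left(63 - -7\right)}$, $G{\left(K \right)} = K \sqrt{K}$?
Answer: $\frac{41}{1622} - \frac{\sqrt{59}}{1622} - 496 i \sqrt{2} \approx 0.020542 - 701.45 i$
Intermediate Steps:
$G{\left(K \right)} = K^{\frac{3}{2}}$
$S = \sqrt{59}$ ($S = \sqrt{-11 + \left(63 - -7\right)} = \sqrt{-11 + \left(63 + 7\right)} = \sqrt{-11 + 70} = \sqrt{59} \approx 7.6811$)
$\frac{1}{S + 41} + G{\left(-2 \right)} 248 = \frac{1}{\sqrt{59} + 41} + \left(-2\right)^{\frac{3}{2}} \cdot 248 = \frac{1}{41 + \sqrt{59}} + - 2 i \sqrt{2} \cdot 248 = \frac{1}{41 + \sqrt{59}} - 496 i \sqrt{2}$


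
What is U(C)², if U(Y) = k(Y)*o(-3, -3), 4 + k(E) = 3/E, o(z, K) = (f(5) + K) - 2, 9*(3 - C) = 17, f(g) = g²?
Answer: 676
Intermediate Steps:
C = 10/9 (C = 3 - ⅑*17 = 3 - 17/9 = 10/9 ≈ 1.1111)
o(z, K) = 23 + K (o(z, K) = (5² + K) - 2 = (25 + K) - 2 = 23 + K)
k(E) = -4 + 3/E
U(Y) = -80 + 60/Y (U(Y) = (-4 + 3/Y)*(23 - 3) = (-4 + 3/Y)*20 = -80 + 60/Y)
U(C)² = (-80 + 60/(10/9))² = (-80 + 60*(9/10))² = (-80 + 54)² = (-26)² = 676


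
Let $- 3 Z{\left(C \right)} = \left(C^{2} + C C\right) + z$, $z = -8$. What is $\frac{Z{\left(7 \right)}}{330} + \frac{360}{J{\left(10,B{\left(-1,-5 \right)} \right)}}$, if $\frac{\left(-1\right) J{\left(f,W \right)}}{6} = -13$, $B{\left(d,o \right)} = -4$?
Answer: $\frac{647}{143} \approx 4.5245$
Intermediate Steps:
$J{\left(f,W \right)} = 78$ ($J{\left(f,W \right)} = \left(-6\right) \left(-13\right) = 78$)
$Z{\left(C \right)} = \frac{8}{3} - \frac{2 C^{2}}{3}$ ($Z{\left(C \right)} = - \frac{\left(C^{2} + C C\right) - 8}{3} = - \frac{\left(C^{2} + C^{2}\right) - 8}{3} = - \frac{2 C^{2} - 8}{3} = - \frac{-8 + 2 C^{2}}{3} = \frac{8}{3} - \frac{2 C^{2}}{3}$)
$\frac{Z{\left(7 \right)}}{330} + \frac{360}{J{\left(10,B{\left(-1,-5 \right)} \right)}} = \frac{\frac{8}{3} - \frac{2 \cdot 7^{2}}{3}}{330} + \frac{360}{78} = \left(\frac{8}{3} - \frac{98}{3}\right) \frac{1}{330} + 360 \cdot \frac{1}{78} = \left(\frac{8}{3} - \frac{98}{3}\right) \frac{1}{330} + \frac{60}{13} = \left(-30\right) \frac{1}{330} + \frac{60}{13} = - \frac{1}{11} + \frac{60}{13} = \frac{647}{143}$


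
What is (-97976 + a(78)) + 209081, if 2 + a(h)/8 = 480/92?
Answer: 2556007/23 ≈ 1.1113e+5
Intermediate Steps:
a(h) = 592/23 (a(h) = -16 + 8*(480/92) = -16 + 8*(480*(1/92)) = -16 + 8*(120/23) = -16 + 960/23 = 592/23)
(-97976 + a(78)) + 209081 = (-97976 + 592/23) + 209081 = -2252856/23 + 209081 = 2556007/23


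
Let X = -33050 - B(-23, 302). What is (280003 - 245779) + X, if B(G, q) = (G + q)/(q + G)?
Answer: 1173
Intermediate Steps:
B(G, q) = 1 (B(G, q) = (G + q)/(G + q) = 1)
X = -33051 (X = -33050 - 1*1 = -33050 - 1 = -33051)
(280003 - 245779) + X = (280003 - 245779) - 33051 = 34224 - 33051 = 1173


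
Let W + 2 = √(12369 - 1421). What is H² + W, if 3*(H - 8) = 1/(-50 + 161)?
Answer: 6880447/110889 + 2*√2737 ≈ 166.68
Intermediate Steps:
H = 2665/333 (H = 8 + 1/(3*(-50 + 161)) = 8 + (⅓)/111 = 8 + (⅓)*(1/111) = 8 + 1/333 = 2665/333 ≈ 8.0030)
W = -2 + 2*√2737 (W = -2 + √(12369 - 1421) = -2 + √10948 = -2 + 2*√2737 ≈ 102.63)
H² + W = (2665/333)² + (-2 + 2*√2737) = 7102225/110889 + (-2 + 2*√2737) = 6880447/110889 + 2*√2737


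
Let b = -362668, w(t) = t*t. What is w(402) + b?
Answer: -201064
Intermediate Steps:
w(t) = t²
w(402) + b = 402² - 362668 = 161604 - 362668 = -201064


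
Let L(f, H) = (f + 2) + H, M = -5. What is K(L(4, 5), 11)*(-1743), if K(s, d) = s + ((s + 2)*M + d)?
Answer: 74949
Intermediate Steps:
L(f, H) = 2 + H + f (L(f, H) = (2 + f) + H = 2 + H + f)
K(s, d) = -10 + d - 4*s (K(s, d) = s + ((s + 2)*(-5) + d) = s + ((2 + s)*(-5) + d) = s + ((-10 - 5*s) + d) = s + (-10 + d - 5*s) = -10 + d - 4*s)
K(L(4, 5), 11)*(-1743) = (-10 + 11 - 4*(2 + 5 + 4))*(-1743) = (-10 + 11 - 4*11)*(-1743) = (-10 + 11 - 44)*(-1743) = -43*(-1743) = 74949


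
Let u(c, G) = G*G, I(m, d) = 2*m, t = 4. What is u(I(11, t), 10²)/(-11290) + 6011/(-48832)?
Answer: -55618419/55131328 ≈ -1.0088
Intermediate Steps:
u(c, G) = G²
u(I(11, t), 10²)/(-11290) + 6011/(-48832) = (10²)²/(-11290) + 6011/(-48832) = 100²*(-1/11290) + 6011*(-1/48832) = 10000*(-1/11290) - 6011/48832 = -1000/1129 - 6011/48832 = -55618419/55131328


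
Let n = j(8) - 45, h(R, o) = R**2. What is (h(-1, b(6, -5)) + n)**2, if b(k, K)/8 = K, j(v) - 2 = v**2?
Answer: 484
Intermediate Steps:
j(v) = 2 + v**2
b(k, K) = 8*K
n = 21 (n = (2 + 8**2) - 45 = (2 + 64) - 45 = 66 - 45 = 21)
(h(-1, b(6, -5)) + n)**2 = ((-1)**2 + 21)**2 = (1 + 21)**2 = 22**2 = 484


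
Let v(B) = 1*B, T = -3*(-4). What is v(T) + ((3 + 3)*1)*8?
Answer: 60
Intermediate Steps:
T = 12
v(B) = B
v(T) + ((3 + 3)*1)*8 = 12 + ((3 + 3)*1)*8 = 12 + (6*1)*8 = 12 + 6*8 = 12 + 48 = 60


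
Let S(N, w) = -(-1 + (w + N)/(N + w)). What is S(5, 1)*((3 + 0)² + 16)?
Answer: 0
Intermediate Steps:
S(N, w) = 0 (S(N, w) = -(-1 + (N + w)/(N + w)) = -(-1 + 1) = -1*0 = 0)
S(5, 1)*((3 + 0)² + 16) = 0*((3 + 0)² + 16) = 0*(3² + 16) = 0*(9 + 16) = 0*25 = 0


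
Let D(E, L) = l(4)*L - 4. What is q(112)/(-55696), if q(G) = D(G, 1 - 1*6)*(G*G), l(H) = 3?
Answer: 14896/3481 ≈ 4.2792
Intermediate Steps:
D(E, L) = -4 + 3*L (D(E, L) = 3*L - 4 = -4 + 3*L)
q(G) = -19*G**2 (q(G) = (-4 + 3*(1 - 1*6))*(G*G) = (-4 + 3*(1 - 6))*G**2 = (-4 + 3*(-5))*G**2 = (-4 - 15)*G**2 = -19*G**2)
q(112)/(-55696) = -19*112**2/(-55696) = -19*12544*(-1/55696) = -238336*(-1/55696) = 14896/3481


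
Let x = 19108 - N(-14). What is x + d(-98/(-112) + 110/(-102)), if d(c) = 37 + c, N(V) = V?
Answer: 7816789/408 ≈ 19159.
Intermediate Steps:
x = 19122 (x = 19108 - 1*(-14) = 19108 + 14 = 19122)
x + d(-98/(-112) + 110/(-102)) = 19122 + (37 + (-98/(-112) + 110/(-102))) = 19122 + (37 + (-98*(-1/112) + 110*(-1/102))) = 19122 + (37 + (7/8 - 55/51)) = 19122 + (37 - 83/408) = 19122 + 15013/408 = 7816789/408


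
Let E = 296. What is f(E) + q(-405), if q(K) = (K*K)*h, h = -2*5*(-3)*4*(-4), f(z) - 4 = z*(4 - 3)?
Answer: -78731700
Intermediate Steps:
f(z) = 4 + z (f(z) = 4 + z*(4 - 3) = 4 + z*1 = 4 + z)
h = -480 (h = -(-30)*4*(-4) = -2*(-60)*(-4) = 120*(-4) = -480)
q(K) = -480*K² (q(K) = (K*K)*(-480) = K²*(-480) = -480*K²)
f(E) + q(-405) = (4 + 296) - 480*(-405)² = 300 - 480*164025 = 300 - 78732000 = -78731700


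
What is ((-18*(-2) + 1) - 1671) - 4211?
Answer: -5845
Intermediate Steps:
((-18*(-2) + 1) - 1671) - 4211 = ((36 + 1) - 1671) - 4211 = (37 - 1671) - 4211 = -1634 - 4211 = -5845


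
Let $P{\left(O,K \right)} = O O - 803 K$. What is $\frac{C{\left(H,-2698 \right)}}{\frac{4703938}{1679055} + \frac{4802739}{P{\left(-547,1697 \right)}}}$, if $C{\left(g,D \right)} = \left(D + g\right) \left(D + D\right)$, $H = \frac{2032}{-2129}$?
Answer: $- \frac{376635183142725922320}{44339821834403} \approx -8.4943 \cdot 10^{6}$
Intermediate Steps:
$P{\left(O,K \right)} = O^{2} - 803 K$
$H = - \frac{2032}{2129}$ ($H = 2032 \left(- \frac{1}{2129}\right) = - \frac{2032}{2129} \approx -0.95444$)
$C{\left(g,D \right)} = 2 D \left(D + g\right)$ ($C{\left(g,D \right)} = \left(D + g\right) 2 D = 2 D \left(D + g\right)$)
$\frac{C{\left(H,-2698 \right)}}{\frac{4703938}{1679055} + \frac{4802739}{P{\left(-547,1697 \right)}}} = \frac{2 \left(-2698\right) \left(-2698 - \frac{2032}{2129}\right)}{\frac{4703938}{1679055} + \frac{4802739}{\left(-547\right)^{2} - 1362691}} = \frac{2 \left(-2698\right) \left(- \frac{5746074}{2129}\right)}{4703938 \cdot \frac{1}{1679055} + \frac{4802739}{299209 - 1362691}} = \frac{31005815304}{2129 \left(\frac{4703938}{1679055} + \frac{4802739}{-1063482}\right)} = \frac{31005815304}{2129 \left(\frac{4703938}{1679055} + 4802739 \left(- \frac{1}{1063482}\right)\right)} = \frac{31005815304}{2129 \left(\frac{4703938}{1679055} - \frac{1600913}{354494}\right)} = \frac{31005815304}{2129 \left(- \frac{20826595507}{12147243330}\right)} = \frac{31005815304}{2129} \left(- \frac{12147243330}{20826595507}\right) = - \frac{376635183142725922320}{44339821834403}$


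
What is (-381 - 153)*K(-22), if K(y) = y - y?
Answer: 0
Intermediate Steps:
K(y) = 0
(-381 - 153)*K(-22) = (-381 - 153)*0 = -534*0 = 0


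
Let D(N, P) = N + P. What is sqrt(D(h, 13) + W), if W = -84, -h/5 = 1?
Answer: 2*I*sqrt(19) ≈ 8.7178*I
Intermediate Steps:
h = -5 (h = -5*1 = -5)
sqrt(D(h, 13) + W) = sqrt((-5 + 13) - 84) = sqrt(8 - 84) = sqrt(-76) = 2*I*sqrt(19)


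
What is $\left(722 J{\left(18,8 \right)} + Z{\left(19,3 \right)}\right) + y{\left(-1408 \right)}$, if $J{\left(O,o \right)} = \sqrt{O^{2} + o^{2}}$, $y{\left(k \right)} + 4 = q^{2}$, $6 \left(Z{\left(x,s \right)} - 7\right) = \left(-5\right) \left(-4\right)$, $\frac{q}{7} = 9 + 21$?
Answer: $\frac{132319}{3} + 1444 \sqrt{97} \approx 58328.0$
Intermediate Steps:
$q = 210$ ($q = 7 \left(9 + 21\right) = 7 \cdot 30 = 210$)
$Z{\left(x,s \right)} = \frac{31}{3}$ ($Z{\left(x,s \right)} = 7 + \frac{\left(-5\right) \left(-4\right)}{6} = 7 + \frac{1}{6} \cdot 20 = 7 + \frac{10}{3} = \frac{31}{3}$)
$y{\left(k \right)} = 44096$ ($y{\left(k \right)} = -4 + 210^{2} = -4 + 44100 = 44096$)
$\left(722 J{\left(18,8 \right)} + Z{\left(19,3 \right)}\right) + y{\left(-1408 \right)} = \left(722 \sqrt{18^{2} + 8^{2}} + \frac{31}{3}\right) + 44096 = \left(722 \sqrt{324 + 64} + \frac{31}{3}\right) + 44096 = \left(722 \sqrt{388} + \frac{31}{3}\right) + 44096 = \left(722 \cdot 2 \sqrt{97} + \frac{31}{3}\right) + 44096 = \left(1444 \sqrt{97} + \frac{31}{3}\right) + 44096 = \left(\frac{31}{3} + 1444 \sqrt{97}\right) + 44096 = \frac{132319}{3} + 1444 \sqrt{97}$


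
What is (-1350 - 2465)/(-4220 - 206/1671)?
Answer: 6374865/7051826 ≈ 0.90400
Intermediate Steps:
(-1350 - 2465)/(-4220 - 206/1671) = -3815/(-4220 - 206*1/1671) = -3815/(-4220 - 206/1671) = -3815/(-7051826/1671) = -3815*(-1671/7051826) = 6374865/7051826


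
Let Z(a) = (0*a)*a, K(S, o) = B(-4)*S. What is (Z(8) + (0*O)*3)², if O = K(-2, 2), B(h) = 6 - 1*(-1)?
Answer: 0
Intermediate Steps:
B(h) = 7 (B(h) = 6 + 1 = 7)
K(S, o) = 7*S
O = -14 (O = 7*(-2) = -14)
Z(a) = 0 (Z(a) = 0*a = 0)
(Z(8) + (0*O)*3)² = (0 + (0*(-14))*3)² = (0 + 0*3)² = (0 + 0)² = 0² = 0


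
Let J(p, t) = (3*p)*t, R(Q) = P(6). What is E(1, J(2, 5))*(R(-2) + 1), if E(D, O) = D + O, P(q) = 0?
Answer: 31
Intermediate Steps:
R(Q) = 0
J(p, t) = 3*p*t
E(1, J(2, 5))*(R(-2) + 1) = (1 + 3*2*5)*(0 + 1) = (1 + 30)*1 = 31*1 = 31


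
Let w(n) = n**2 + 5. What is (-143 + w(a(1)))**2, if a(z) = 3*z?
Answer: 16641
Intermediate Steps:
w(n) = 5 + n**2
(-143 + w(a(1)))**2 = (-143 + (5 + (3*1)**2))**2 = (-143 + (5 + 3**2))**2 = (-143 + (5 + 9))**2 = (-143 + 14)**2 = (-129)**2 = 16641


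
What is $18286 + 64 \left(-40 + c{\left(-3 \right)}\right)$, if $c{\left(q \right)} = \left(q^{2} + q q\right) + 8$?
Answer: $17390$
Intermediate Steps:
$c{\left(q \right)} = 8 + 2 q^{2}$ ($c{\left(q \right)} = \left(q^{2} + q^{2}\right) + 8 = 2 q^{2} + 8 = 8 + 2 q^{2}$)
$18286 + 64 \left(-40 + c{\left(-3 \right)}\right) = 18286 + 64 \left(-40 + \left(8 + 2 \left(-3\right)^{2}\right)\right) = 18286 + 64 \left(-40 + \left(8 + 2 \cdot 9\right)\right) = 18286 + 64 \left(-40 + \left(8 + 18\right)\right) = 18286 + 64 \left(-40 + 26\right) = 18286 + 64 \left(-14\right) = 18286 - 896 = 17390$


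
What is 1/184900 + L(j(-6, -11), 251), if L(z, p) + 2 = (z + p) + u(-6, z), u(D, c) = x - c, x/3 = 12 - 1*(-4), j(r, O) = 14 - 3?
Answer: 54915301/184900 ≈ 297.00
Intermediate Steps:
j(r, O) = 11
x = 48 (x = 3*(12 - 1*(-4)) = 3*(12 + 4) = 3*16 = 48)
u(D, c) = 48 - c
L(z, p) = 46 + p (L(z, p) = -2 + ((z + p) + (48 - z)) = -2 + ((p + z) + (48 - z)) = -2 + (48 + p) = 46 + p)
1/184900 + L(j(-6, -11), 251) = 1/184900 + (46 + 251) = 1/184900 + 297 = 54915301/184900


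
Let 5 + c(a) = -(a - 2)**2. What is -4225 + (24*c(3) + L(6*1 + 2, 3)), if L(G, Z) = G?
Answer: -4361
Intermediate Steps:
c(a) = -5 - (-2 + a)**2 (c(a) = -5 - (a - 2)**2 = -5 - (-2 + a)**2)
-4225 + (24*c(3) + L(6*1 + 2, 3)) = -4225 + (24*(-5 - (-2 + 3)**2) + (6*1 + 2)) = -4225 + (24*(-5 - 1*1**2) + (6 + 2)) = -4225 + (24*(-5 - 1*1) + 8) = -4225 + (24*(-5 - 1) + 8) = -4225 + (24*(-6) + 8) = -4225 + (-144 + 8) = -4225 - 136 = -4361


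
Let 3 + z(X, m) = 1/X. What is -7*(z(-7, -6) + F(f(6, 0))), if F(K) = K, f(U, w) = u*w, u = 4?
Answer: 22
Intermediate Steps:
f(U, w) = 4*w
z(X, m) = -3 + 1/X
-7*(z(-7, -6) + F(f(6, 0))) = -7*((-3 + 1/(-7)) + 4*0) = -7*((-3 - ⅐) + 0) = -7*(-22/7 + 0) = -7*(-22/7) = 22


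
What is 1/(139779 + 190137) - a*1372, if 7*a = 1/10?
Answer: -32331763/1649580 ≈ -19.600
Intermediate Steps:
a = 1/70 (a = (⅐)/10 = (⅐)*(⅒) = 1/70 ≈ 0.014286)
1/(139779 + 190137) - a*1372 = 1/(139779 + 190137) - 1372/70 = 1/329916 - 1*98/5 = 1/329916 - 98/5 = -32331763/1649580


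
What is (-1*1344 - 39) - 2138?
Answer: -3521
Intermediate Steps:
(-1*1344 - 39) - 2138 = (-1344 - 39) - 2138 = -1383 - 2138 = -3521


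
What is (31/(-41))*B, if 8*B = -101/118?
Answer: 3131/38704 ≈ 0.080896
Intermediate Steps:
B = -101/944 (B = (-101/118)/8 = (-101*1/118)/8 = (1/8)*(-101/118) = -101/944 ≈ -0.10699)
(31/(-41))*B = (31/(-41))*(-101/944) = (31*(-1/41))*(-101/944) = -31/41*(-101/944) = 3131/38704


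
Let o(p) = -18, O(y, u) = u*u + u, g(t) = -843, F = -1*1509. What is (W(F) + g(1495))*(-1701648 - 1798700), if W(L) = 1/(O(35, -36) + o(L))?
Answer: 1832440928870/621 ≈ 2.9508e+9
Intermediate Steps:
F = -1509
O(y, u) = u + u² (O(y, u) = u² + u = u + u²)
W(L) = 1/1242 (W(L) = 1/(-36*(1 - 36) - 18) = 1/(-36*(-35) - 18) = 1/(1260 - 18) = 1/1242)
(W(F) + g(1495))*(-1701648 - 1798700) = (1/1242 - 843)*(-1701648 - 1798700) = -1047005/1242*(-3500348) = 1832440928870/621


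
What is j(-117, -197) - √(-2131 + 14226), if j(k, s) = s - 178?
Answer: -375 - √12095 ≈ -484.98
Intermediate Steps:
j(k, s) = -178 + s
j(-117, -197) - √(-2131 + 14226) = (-178 - 197) - √(-2131 + 14226) = -375 - √12095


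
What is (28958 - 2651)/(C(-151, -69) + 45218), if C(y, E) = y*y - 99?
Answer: 8769/22640 ≈ 0.38732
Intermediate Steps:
C(y, E) = -99 + y**2 (C(y, E) = y**2 - 99 = -99 + y**2)
(28958 - 2651)/(C(-151, -69) + 45218) = (28958 - 2651)/((-99 + (-151)**2) + 45218) = 26307/((-99 + 22801) + 45218) = 26307/(22702 + 45218) = 26307/67920 = 26307*(1/67920) = 8769/22640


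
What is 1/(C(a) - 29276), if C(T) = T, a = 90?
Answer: -1/29186 ≈ -3.4263e-5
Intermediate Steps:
1/(C(a) - 29276) = 1/(90 - 29276) = 1/(-29186) = -1/29186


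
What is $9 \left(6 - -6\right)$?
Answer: $108$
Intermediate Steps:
$9 \left(6 - -6\right) = 9 \left(6 + 6\right) = 9 \cdot 12 = 108$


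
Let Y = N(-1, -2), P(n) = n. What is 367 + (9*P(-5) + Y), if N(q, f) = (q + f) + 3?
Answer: 322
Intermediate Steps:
N(q, f) = 3 + f + q (N(q, f) = (f + q) + 3 = 3 + f + q)
Y = 0 (Y = 3 - 2 - 1 = 0)
367 + (9*P(-5) + Y) = 367 + (9*(-5) + 0) = 367 + (-45 + 0) = 367 - 45 = 322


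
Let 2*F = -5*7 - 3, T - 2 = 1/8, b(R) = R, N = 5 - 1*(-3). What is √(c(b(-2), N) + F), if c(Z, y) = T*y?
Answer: I*√2 ≈ 1.4142*I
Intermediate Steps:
N = 8 (N = 5 + 3 = 8)
T = 17/8 (T = 2 + 1/8 = 2 + ⅛ = 17/8 ≈ 2.1250)
F = -19 (F = (-5*7 - 3)/2 = (-35 - 3)/2 = (½)*(-38) = -19)
c(Z, y) = 17*y/8
√(c(b(-2), N) + F) = √((17/8)*8 - 19) = √(17 - 19) = √(-2) = I*√2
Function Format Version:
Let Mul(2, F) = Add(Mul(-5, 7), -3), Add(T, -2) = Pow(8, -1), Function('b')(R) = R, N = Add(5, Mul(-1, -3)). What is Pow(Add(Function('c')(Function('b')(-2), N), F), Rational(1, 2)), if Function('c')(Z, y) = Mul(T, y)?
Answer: Mul(I, Pow(2, Rational(1, 2))) ≈ Mul(1.4142, I)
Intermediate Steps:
N = 8 (N = Add(5, 3) = 8)
T = Rational(17, 8) (T = Add(2, Pow(8, -1)) = Add(2, Rational(1, 8)) = Rational(17, 8) ≈ 2.1250)
F = -19 (F = Mul(Rational(1, 2), Add(Mul(-5, 7), -3)) = Mul(Rational(1, 2), Add(-35, -3)) = Mul(Rational(1, 2), -38) = -19)
Function('c')(Z, y) = Mul(Rational(17, 8), y)
Pow(Add(Function('c')(Function('b')(-2), N), F), Rational(1, 2)) = Pow(Add(Mul(Rational(17, 8), 8), -19), Rational(1, 2)) = Pow(Add(17, -19), Rational(1, 2)) = Pow(-2, Rational(1, 2)) = Mul(I, Pow(2, Rational(1, 2)))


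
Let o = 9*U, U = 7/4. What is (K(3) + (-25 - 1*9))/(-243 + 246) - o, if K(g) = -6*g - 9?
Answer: -433/12 ≈ -36.083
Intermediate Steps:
K(g) = -9 - 6*g
U = 7/4 (U = 7*(¼) = 7/4 ≈ 1.7500)
o = 63/4 (o = 9*(7/4) = 63/4 ≈ 15.750)
(K(3) + (-25 - 1*9))/(-243 + 246) - o = ((-9 - 6*3) + (-25 - 1*9))/(-243 + 246) - 1*63/4 = ((-9 - 18) + (-25 - 9))/3 - 63/4 = (-27 - 34)*(⅓) - 63/4 = -61*⅓ - 63/4 = -61/3 - 63/4 = -433/12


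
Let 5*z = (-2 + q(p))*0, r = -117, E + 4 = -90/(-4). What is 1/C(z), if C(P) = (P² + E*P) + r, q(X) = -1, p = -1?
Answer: -1/117 ≈ -0.0085470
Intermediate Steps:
E = 37/2 (E = -4 - 90/(-4) = -4 - 90*(-1)/4 = -4 - 15*(-3/2) = -4 + 45/2 = 37/2 ≈ 18.500)
z = 0 (z = ((-2 - 1)*0)/5 = (-3*0)/5 = (⅕)*0 = 0)
C(P) = -117 + P² + 37*P/2 (C(P) = (P² + 37*P/2) - 117 = -117 + P² + 37*P/2)
1/C(z) = 1/(-117 + 0² + (37/2)*0) = 1/(-117 + 0 + 0) = 1/(-117) = -1/117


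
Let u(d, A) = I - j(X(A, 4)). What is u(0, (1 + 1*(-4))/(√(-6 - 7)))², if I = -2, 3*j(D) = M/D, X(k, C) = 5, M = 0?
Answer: 4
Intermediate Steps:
j(D) = 0 (j(D) = (0/D)/3 = (⅓)*0 = 0)
u(d, A) = -2 (u(d, A) = -2 - 1*0 = -2 + 0 = -2)
u(0, (1 + 1*(-4))/(√(-6 - 7)))² = (-2)² = 4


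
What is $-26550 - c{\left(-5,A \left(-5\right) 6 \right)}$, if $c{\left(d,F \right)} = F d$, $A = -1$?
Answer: $-26400$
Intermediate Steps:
$-26550 - c{\left(-5,A \left(-5\right) 6 \right)} = -26550 - \left(-1\right) \left(-5\right) 6 \left(-5\right) = -26550 - 5 \cdot 6 \left(-5\right) = -26550 - 30 \left(-5\right) = -26550 - -150 = -26550 + 150 = -26400$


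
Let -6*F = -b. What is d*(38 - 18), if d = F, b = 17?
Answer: 170/3 ≈ 56.667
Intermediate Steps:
F = 17/6 (F = -(-1)*17/6 = -1/6*(-17) = 17/6 ≈ 2.8333)
d = 17/6 ≈ 2.8333
d*(38 - 18) = 17*(38 - 18)/6 = (17/6)*20 = 170/3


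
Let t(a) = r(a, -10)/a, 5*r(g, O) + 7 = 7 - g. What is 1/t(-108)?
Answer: -5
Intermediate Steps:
r(g, O) = -g/5 (r(g, O) = -7/5 + (7 - g)/5 = -7/5 + (7/5 - g/5) = -g/5)
t(a) = -⅕ (t(a) = (-a/5)/a = -⅕)
1/t(-108) = 1/(-⅕) = -5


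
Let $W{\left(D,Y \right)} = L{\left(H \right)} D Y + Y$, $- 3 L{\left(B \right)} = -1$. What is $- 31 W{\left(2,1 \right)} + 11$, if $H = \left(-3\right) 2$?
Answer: $- \frac{122}{3} \approx -40.667$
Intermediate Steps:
$H = -6$
$L{\left(B \right)} = \frac{1}{3}$ ($L{\left(B \right)} = \left(- \frac{1}{3}\right) \left(-1\right) = \frac{1}{3}$)
$W{\left(D,Y \right)} = Y + \frac{D Y}{3}$ ($W{\left(D,Y \right)} = \frac{D}{3} Y + Y = \frac{D Y}{3} + Y = Y + \frac{D Y}{3}$)
$- 31 W{\left(2,1 \right)} + 11 = - 31 \cdot \frac{1}{3} \cdot 1 \left(3 + 2\right) + 11 = - 31 \cdot \frac{1}{3} \cdot 1 \cdot 5 + 11 = \left(-31\right) \frac{5}{3} + 11 = - \frac{155}{3} + 11 = - \frac{122}{3}$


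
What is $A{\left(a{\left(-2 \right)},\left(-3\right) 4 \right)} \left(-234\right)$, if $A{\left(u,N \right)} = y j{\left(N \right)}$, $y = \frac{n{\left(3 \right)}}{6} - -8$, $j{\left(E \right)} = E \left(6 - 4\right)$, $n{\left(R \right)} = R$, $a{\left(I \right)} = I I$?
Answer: $47736$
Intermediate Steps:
$a{\left(I \right)} = I^{2}$
$j{\left(E \right)} = 2 E$ ($j{\left(E \right)} = E 2 = 2 E$)
$y = \frac{17}{2}$ ($y = \frac{3}{6} - -8 = 3 \cdot \frac{1}{6} + 8 = \frac{1}{2} + 8 = \frac{17}{2} \approx 8.5$)
$A{\left(u,N \right)} = 17 N$ ($A{\left(u,N \right)} = \frac{17 \cdot 2 N}{2} = 17 N$)
$A{\left(a{\left(-2 \right)},\left(-3\right) 4 \right)} \left(-234\right) = 17 \left(\left(-3\right) 4\right) \left(-234\right) = 17 \left(-12\right) \left(-234\right) = \left(-204\right) \left(-234\right) = 47736$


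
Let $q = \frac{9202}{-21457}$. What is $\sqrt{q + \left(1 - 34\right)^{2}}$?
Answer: $\frac{\sqrt{271055303}}{499} \approx 32.994$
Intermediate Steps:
$q = - \frac{214}{499}$ ($q = 9202 \left(- \frac{1}{21457}\right) = - \frac{214}{499} \approx -0.42886$)
$\sqrt{q + \left(1 - 34\right)^{2}} = \sqrt{- \frac{214}{499} + \left(1 - 34\right)^{2}} = \sqrt{- \frac{214}{499} + \left(-33\right)^{2}} = \sqrt{- \frac{214}{499} + 1089} = \sqrt{\frac{543197}{499}} = \frac{\sqrt{271055303}}{499}$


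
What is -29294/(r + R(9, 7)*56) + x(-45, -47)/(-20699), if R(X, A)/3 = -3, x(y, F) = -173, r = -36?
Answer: 303224963/5588730 ≈ 54.257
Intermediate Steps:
R(X, A) = -9 (R(X, A) = 3*(-3) = -9)
-29294/(r + R(9, 7)*56) + x(-45, -47)/(-20699) = -29294/(-36 - 9*56) - 173/(-20699) = -29294/(-36 - 504) - 173*(-1/20699) = -29294/(-540) + 173/20699 = -29294*(-1/540) + 173/20699 = 14647/270 + 173/20699 = 303224963/5588730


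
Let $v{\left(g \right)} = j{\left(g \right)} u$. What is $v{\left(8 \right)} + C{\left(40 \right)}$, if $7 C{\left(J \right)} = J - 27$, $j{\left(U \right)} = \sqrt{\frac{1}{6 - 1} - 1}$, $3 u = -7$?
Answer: $\frac{13}{7} - \frac{14 i \sqrt{5}}{15} \approx 1.8571 - 2.087 i$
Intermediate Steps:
$u = - \frac{7}{3}$ ($u = \frac{1}{3} \left(-7\right) = - \frac{7}{3} \approx -2.3333$)
$j{\left(U \right)} = \frac{2 i \sqrt{5}}{5}$ ($j{\left(U \right)} = \sqrt{\frac{1}{5} - 1} = \sqrt{- \frac{4}{5}} = \frac{2 i \sqrt{5}}{5}$)
$C{\left(J \right)} = - \frac{27}{7} + \frac{J}{7}$ ($C{\left(J \right)} = \frac{J - 27}{7} = \frac{-27 + J}{7} = - \frac{27}{7} + \frac{J}{7}$)
$v{\left(g \right)} = - \frac{14 i \sqrt{5}}{15}$ ($v{\left(g \right)} = \frac{2 i \sqrt{5}}{5} \left(- \frac{7}{3}\right) = - \frac{14 i \sqrt{5}}{15}$)
$v{\left(8 \right)} + C{\left(40 \right)} = - \frac{14 i \sqrt{5}}{15} + \left(- \frac{27}{7} + \frac{1}{7} \cdot 40\right) = - \frac{14 i \sqrt{5}}{15} + \left(- \frac{27}{7} + \frac{40}{7}\right) = - \frac{14 i \sqrt{5}}{15} + \frac{13}{7} = \frac{13}{7} - \frac{14 i \sqrt{5}}{15}$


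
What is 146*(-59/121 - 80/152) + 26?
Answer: -280552/2299 ≈ -122.03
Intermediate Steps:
146*(-59/121 - 80/152) + 26 = 146*(-59*1/121 - 80*1/152) + 26 = 146*(-59/121 - 10/19) + 26 = 146*(-2331/2299) + 26 = -340326/2299 + 26 = -280552/2299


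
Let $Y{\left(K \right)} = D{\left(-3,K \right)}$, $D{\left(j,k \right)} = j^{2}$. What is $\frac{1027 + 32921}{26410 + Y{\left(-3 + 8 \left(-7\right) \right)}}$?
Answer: $\frac{33948}{26419} \approx 1.285$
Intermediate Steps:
$Y{\left(K \right)} = 9$ ($Y{\left(K \right)} = \left(-3\right)^{2} = 9$)
$\frac{1027 + 32921}{26410 + Y{\left(-3 + 8 \left(-7\right) \right)}} = \frac{1027 + 32921}{26410 + 9} = \frac{33948}{26419}$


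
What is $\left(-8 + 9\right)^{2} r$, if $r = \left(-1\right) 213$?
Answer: $-213$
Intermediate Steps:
$r = -213$
$\left(-8 + 9\right)^{2} r = \left(-8 + 9\right)^{2} \left(-213\right) = 1^{2} \left(-213\right) = 1 \left(-213\right) = -213$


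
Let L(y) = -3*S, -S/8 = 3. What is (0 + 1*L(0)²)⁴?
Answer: 722204136308736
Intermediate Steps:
S = -24 (S = -8*3 = -24)
L(y) = 72 (L(y) = -3*(-24) = 72)
(0 + 1*L(0)²)⁴ = (0 + 1*72²)⁴ = (0 + 1*5184)⁴ = (0 + 5184)⁴ = 5184⁴ = 722204136308736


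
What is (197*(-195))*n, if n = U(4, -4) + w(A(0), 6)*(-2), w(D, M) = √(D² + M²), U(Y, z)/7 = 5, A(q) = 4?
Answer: -1344525 + 153660*√13 ≈ -7.9050e+5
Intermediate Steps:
U(Y, z) = 35 (U(Y, z) = 7*5 = 35)
n = 35 - 4*√13 (n = 35 + √(4² + 6²)*(-2) = 35 + √(16 + 36)*(-2) = 35 + √52*(-2) = 35 + (2*√13)*(-2) = 35 - 4*√13 ≈ 20.578)
(197*(-195))*n = (197*(-195))*(35 - 4*√13) = -38415*(35 - 4*√13) = -1344525 + 153660*√13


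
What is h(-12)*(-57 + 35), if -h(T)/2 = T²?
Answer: 6336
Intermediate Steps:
h(T) = -2*T²
h(-12)*(-57 + 35) = (-2*(-12)²)*(-57 + 35) = -2*144*(-22) = -288*(-22) = 6336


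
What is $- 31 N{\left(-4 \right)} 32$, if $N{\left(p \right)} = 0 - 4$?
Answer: $3968$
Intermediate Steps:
$N{\left(p \right)} = -4$ ($N{\left(p \right)} = 0 - 4 = -4$)
$- 31 N{\left(-4 \right)} 32 = \left(-31\right) \left(-4\right) 32 = 124 \cdot 32 = 3968$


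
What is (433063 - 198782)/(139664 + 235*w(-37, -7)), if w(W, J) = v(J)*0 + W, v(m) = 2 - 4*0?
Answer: 234281/130969 ≈ 1.7888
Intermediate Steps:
v(m) = 2 (v(m) = 2 + 0 = 2)
w(W, J) = W (w(W, J) = 2*0 + W = 0 + W = W)
(433063 - 198782)/(139664 + 235*w(-37, -7)) = (433063 - 198782)/(139664 + 235*(-37)) = 234281/(139664 - 8695) = 234281/130969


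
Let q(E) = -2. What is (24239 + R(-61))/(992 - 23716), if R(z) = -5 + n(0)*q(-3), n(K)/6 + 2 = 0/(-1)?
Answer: -933/874 ≈ -1.0675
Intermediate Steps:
n(K) = -12 (n(K) = -12 + 6*(0/(-1)) = -12 + 6*(0*(-1)) = -12 + 6*0 = -12 + 0 = -12)
R(z) = 19 (R(z) = -5 - 12*(-2) = -5 + 24 = 19)
(24239 + R(-61))/(992 - 23716) = (24239 + 19)/(992 - 23716) = 24258/(-22724) = 24258*(-1/22724) = -933/874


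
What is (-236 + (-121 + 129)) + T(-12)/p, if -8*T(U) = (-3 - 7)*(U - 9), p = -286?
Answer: -260727/1144 ≈ -227.91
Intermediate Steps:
T(U) = -45/4 + 5*U/4 (T(U) = -(-3 - 7)*(U - 9)/8 = -(-5)*(-9 + U)/4 = -(90 - 10*U)/8 = -45/4 + 5*U/4)
(-236 + (-121 + 129)) + T(-12)/p = (-236 + (-121 + 129)) + (-45/4 + (5/4)*(-12))/(-286) = (-236 + 8) + (-45/4 - 15)*(-1/286) = -228 - 105/4*(-1/286) = -228 + 105/1144 = -260727/1144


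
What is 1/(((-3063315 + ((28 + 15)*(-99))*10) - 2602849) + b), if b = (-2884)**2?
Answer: 1/2608722 ≈ 3.8333e-7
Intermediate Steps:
b = 8317456
1/(((-3063315 + ((28 + 15)*(-99))*10) - 2602849) + b) = 1/(((-3063315 + ((28 + 15)*(-99))*10) - 2602849) + 8317456) = 1/(((-3063315 + (43*(-99))*10) - 2602849) + 8317456) = 1/(((-3063315 - 4257*10) - 2602849) + 8317456) = 1/(((-3063315 - 42570) - 2602849) + 8317456) = 1/((-3105885 - 2602849) + 8317456) = 1/(-5708734 + 8317456) = 1/2608722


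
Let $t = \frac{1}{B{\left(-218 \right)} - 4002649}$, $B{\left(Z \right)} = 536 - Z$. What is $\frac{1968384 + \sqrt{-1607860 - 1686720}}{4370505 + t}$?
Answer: $\frac{3938633043840}{8745151053487} + \frac{4001895 i \sqrt{823645}}{8745151053487} \approx 0.45038 + 0.00041531 i$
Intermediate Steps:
$t = - \frac{1}{4001895}$ ($t = \frac{1}{\left(536 - -218\right) - 4002649} = \frac{1}{\left(536 + 218\right) - 4002649} = \frac{1}{754 - 4002649} = \frac{1}{-4001895} = - \frac{1}{4001895} \approx -2.4988 \cdot 10^{-7}$)
$\frac{1968384 + \sqrt{-1607860 - 1686720}}{4370505 + t} = \frac{1968384 + \sqrt{-1607860 - 1686720}}{4370505 - \frac{1}{4001895}} = \frac{1968384 + \sqrt{-3294580}}{\frac{17490302106974}{4001895}} = \left(1968384 + 2 i \sqrt{823645}\right) \frac{4001895}{17490302106974} = \frac{3938633043840}{8745151053487} + \frac{4001895 i \sqrt{823645}}{8745151053487}$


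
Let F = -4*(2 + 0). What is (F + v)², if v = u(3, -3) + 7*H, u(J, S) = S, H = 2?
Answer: 9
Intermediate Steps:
v = 11 (v = -3 + 7*2 = -3 + 14 = 11)
F = -8 (F = -4*2 = -8)
(F + v)² = (-8 + 11)² = 3² = 9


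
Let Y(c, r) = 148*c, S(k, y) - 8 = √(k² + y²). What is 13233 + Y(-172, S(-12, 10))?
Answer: -12223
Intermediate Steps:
S(k, y) = 8 + √(k² + y²)
13233 + Y(-172, S(-12, 10)) = 13233 + 148*(-172) = 13233 - 25456 = -12223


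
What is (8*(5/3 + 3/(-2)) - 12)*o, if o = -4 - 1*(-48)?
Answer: -1408/3 ≈ -469.33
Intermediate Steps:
o = 44 (o = -4 + 48 = 44)
(8*(5/3 + 3/(-2)) - 12)*o = (8*(5/3 + 3/(-2)) - 12)*44 = (8*(5*(1/3) + 3*(-1/2)) - 12)*44 = (8*(5/3 - 3/2) - 12)*44 = (8*(1/6) - 12)*44 = (4/3 - 12)*44 = -32/3*44 = -1408/3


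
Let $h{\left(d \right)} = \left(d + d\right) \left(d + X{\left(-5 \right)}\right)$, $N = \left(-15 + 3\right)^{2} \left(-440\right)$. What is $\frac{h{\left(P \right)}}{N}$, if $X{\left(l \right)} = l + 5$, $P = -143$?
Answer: $- \frac{1859}{2880} \approx -0.64549$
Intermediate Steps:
$X{\left(l \right)} = 5 + l$
$N = -63360$ ($N = \left(-12\right)^{2} \left(-440\right) = 144 \left(-440\right) = -63360$)
$h{\left(d \right)} = 2 d^{2}$ ($h{\left(d \right)} = \left(d + d\right) \left(d + \left(5 - 5\right)\right) = 2 d \left(d + 0\right) = 2 d d = 2 d^{2}$)
$\frac{h{\left(P \right)}}{N} = \frac{2 \left(-143\right)^{2}}{-63360} = 2 \cdot 20449 \left(- \frac{1}{63360}\right) = 40898 \left(- \frac{1}{63360}\right) = - \frac{1859}{2880}$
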